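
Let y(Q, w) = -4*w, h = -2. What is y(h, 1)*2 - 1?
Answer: -9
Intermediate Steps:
y(h, 1)*2 - 1 = -4*1*2 - 1 = -4*2 - 1 = -8 - 1 = -9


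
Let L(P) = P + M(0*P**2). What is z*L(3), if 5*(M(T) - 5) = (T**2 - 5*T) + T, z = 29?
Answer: 232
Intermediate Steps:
M(T) = 5 - 4*T/5 + T**2/5 (M(T) = 5 + ((T**2 - 5*T) + T)/5 = 5 + (T**2 - 4*T)/5 = 5 + (-4*T/5 + T**2/5) = 5 - 4*T/5 + T**2/5)
L(P) = 5 + P (L(P) = P + (5 - 0*P**2 + (0*P**2)**2/5) = P + (5 - 4/5*0 + (1/5)*0**2) = P + (5 + 0 + (1/5)*0) = P + (5 + 0 + 0) = P + 5 = 5 + P)
z*L(3) = 29*(5 + 3) = 29*8 = 232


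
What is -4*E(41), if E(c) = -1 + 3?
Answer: -8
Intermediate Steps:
E(c) = 2
-4*E(41) = -4*2 = -8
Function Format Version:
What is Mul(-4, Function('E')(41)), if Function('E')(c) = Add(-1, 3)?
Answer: -8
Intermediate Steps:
Function('E')(c) = 2
Mul(-4, Function('E')(41)) = Mul(-4, 2) = -8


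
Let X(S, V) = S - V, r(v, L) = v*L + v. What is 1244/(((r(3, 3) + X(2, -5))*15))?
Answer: 1244/285 ≈ 4.3649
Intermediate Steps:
r(v, L) = v + L*v (r(v, L) = L*v + v = v + L*v)
1244/(((r(3, 3) + X(2, -5))*15)) = 1244/(((3*(1 + 3) + (2 - 1*(-5)))*15)) = 1244/(((3*4 + (2 + 5))*15)) = 1244/(((12 + 7)*15)) = 1244/((19*15)) = 1244/285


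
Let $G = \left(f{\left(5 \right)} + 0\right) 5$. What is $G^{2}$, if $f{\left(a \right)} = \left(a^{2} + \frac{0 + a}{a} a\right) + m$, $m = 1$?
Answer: $24025$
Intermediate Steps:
$f{\left(a \right)} = 1 + a + a^{2}$ ($f{\left(a \right)} = \left(a^{2} + \frac{0 + a}{a} a\right) + 1 = \left(a^{2} + \frac{a}{a} a\right) + 1 = \left(a^{2} + 1 a\right) + 1 = \left(a^{2} + a\right) + 1 = \left(a + a^{2}\right) + 1 = 1 + a + a^{2}$)
$G = 155$ ($G = \left(\left(1 + 5 + 5^{2}\right) + 0\right) 5 = \left(\left(1 + 5 + 25\right) + 0\right) 5 = \left(31 + 0\right) 5 = 31 \cdot 5 = 155$)
$G^{2} = 155^{2} = 24025$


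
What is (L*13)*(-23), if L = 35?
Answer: -10465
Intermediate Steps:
(L*13)*(-23) = (35*13)*(-23) = 455*(-23) = -10465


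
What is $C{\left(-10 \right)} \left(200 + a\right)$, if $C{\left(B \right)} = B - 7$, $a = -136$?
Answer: $-1088$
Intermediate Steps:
$C{\left(B \right)} = -7 + B$
$C{\left(-10 \right)} \left(200 + a\right) = \left(-7 - 10\right) \left(200 - 136\right) = \left(-17\right) 64 = -1088$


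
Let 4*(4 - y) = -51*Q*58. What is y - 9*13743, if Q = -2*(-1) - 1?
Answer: -245887/2 ≈ -1.2294e+5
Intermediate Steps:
Q = 1 (Q = 2 - 1 = 1)
y = 1487/2 (y = 4 - (-51*1)*58/4 = 4 - (-51)*58/4 = 4 - ¼*(-2958) = 4 + 1479/2 = 1487/2 ≈ 743.50)
y - 9*13743 = 1487/2 - 9*13743 = 1487/2 - 1*123687 = 1487/2 - 123687 = -245887/2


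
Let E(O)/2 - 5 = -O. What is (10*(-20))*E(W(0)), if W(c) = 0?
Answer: -2000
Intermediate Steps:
E(O) = 10 - 2*O (E(O) = 10 + 2*(-O) = 10 - 2*O)
(10*(-20))*E(W(0)) = (10*(-20))*(10 - 2*0) = -200*(10 + 0) = -200*10 = -2000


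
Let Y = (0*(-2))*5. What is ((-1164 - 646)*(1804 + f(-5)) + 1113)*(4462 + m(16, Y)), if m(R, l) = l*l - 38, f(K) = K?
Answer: -14400460648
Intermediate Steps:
Y = 0 (Y = 0*5 = 0)
m(R, l) = -38 + l² (m(R, l) = l² - 38 = -38 + l²)
((-1164 - 646)*(1804 + f(-5)) + 1113)*(4462 + m(16, Y)) = ((-1164 - 646)*(1804 - 5) + 1113)*(4462 + (-38 + 0²)) = (-1810*1799 + 1113)*(4462 + (-38 + 0)) = (-3256190 + 1113)*(4462 - 38) = -3255077*4424 = -14400460648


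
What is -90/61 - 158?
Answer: -9728/61 ≈ -159.48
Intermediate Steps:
-90/61 - 158 = -9728/61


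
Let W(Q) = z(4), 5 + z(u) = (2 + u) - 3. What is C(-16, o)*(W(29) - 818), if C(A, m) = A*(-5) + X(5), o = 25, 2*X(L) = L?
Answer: -67650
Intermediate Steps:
z(u) = -6 + u (z(u) = -5 + ((2 + u) - 3) = -5 + (-1 + u) = -6 + u)
X(L) = L/2
W(Q) = -2 (W(Q) = -6 + 4 = -2)
C(A, m) = 5/2 - 5*A (C(A, m) = A*(-5) + (½)*5 = -5*A + 5/2 = 5/2 - 5*A)
C(-16, o)*(W(29) - 818) = (5/2 - 5*(-16))*(-2 - 818) = (5/2 + 80)*(-820) = (165/2)*(-820) = -67650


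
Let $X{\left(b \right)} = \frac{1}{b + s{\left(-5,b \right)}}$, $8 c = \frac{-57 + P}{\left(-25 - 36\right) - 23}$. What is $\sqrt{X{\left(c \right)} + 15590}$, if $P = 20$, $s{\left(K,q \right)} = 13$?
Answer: $\frac{\sqrt{1199898492566}}{8773} \approx 124.86$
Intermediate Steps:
$c = \frac{37}{672}$ ($c = \frac{\left(-57 + 20\right) \frac{1}{\left(-25 - 36\right) - 23}}{8} = \frac{\left(-37\right) \frac{1}{-61 - 23}}{8} = \frac{\left(-37\right) \frac{1}{-84}}{8} = \frac{\left(-37\right) \left(- \frac{1}{84}\right)}{8} = \frac{1}{8} \cdot \frac{37}{84} = \frac{37}{672} \approx 0.05506$)
$X{\left(b \right)} = \frac{1}{13 + b}$ ($X{\left(b \right)} = \frac{1}{b + 13} = \frac{1}{13 + b}$)
$\sqrt{X{\left(c \right)} + 15590} = \sqrt{\frac{1}{13 + \frac{37}{672}} + 15590} = \sqrt{\frac{1}{\frac{8773}{672}} + 15590} = \sqrt{\frac{672}{8773} + 15590} = \sqrt{\frac{136771742}{8773}} = \frac{\sqrt{1199898492566}}{8773}$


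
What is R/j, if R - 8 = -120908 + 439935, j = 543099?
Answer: 106345/181033 ≈ 0.58743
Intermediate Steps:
R = 319035 (R = 8 + (-120908 + 439935) = 8 + 319027 = 319035)
R/j = 319035/543099 = 319035*(1/543099) = 106345/181033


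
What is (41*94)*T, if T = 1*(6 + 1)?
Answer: 26978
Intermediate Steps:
T = 7 (T = 1*7 = 7)
(41*94)*T = (41*94)*7 = 3854*7 = 26978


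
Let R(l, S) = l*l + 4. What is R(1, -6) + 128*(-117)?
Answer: -14971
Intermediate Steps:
R(l, S) = 4 + l² (R(l, S) = l² + 4 = 4 + l²)
R(1, -6) + 128*(-117) = (4 + 1²) + 128*(-117) = (4 + 1) - 14976 = 5 - 14976 = -14971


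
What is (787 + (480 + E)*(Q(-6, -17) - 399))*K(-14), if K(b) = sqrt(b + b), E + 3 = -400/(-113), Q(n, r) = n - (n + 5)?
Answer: -43697346*I*sqrt(7)/113 ≈ -1.0231e+6*I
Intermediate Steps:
Q(n, r) = -5 (Q(n, r) = n - (5 + n) = n + (-5 - n) = -5)
E = 61/113 (E = -3 - 400/(-113) = -3 - 400*(-1/113) = -3 + 400/113 = 61/113 ≈ 0.53982)
K(b) = sqrt(2)*sqrt(b) (K(b) = sqrt(2*b) = sqrt(2)*sqrt(b))
(787 + (480 + E)*(Q(-6, -17) - 399))*K(-14) = (787 + (480 + 61/113)*(-5 - 399))*(sqrt(2)*sqrt(-14)) = (787 + (54301/113)*(-404))*(sqrt(2)*(I*sqrt(14))) = (787 - 21937604/113)*(2*I*sqrt(7)) = -43697346*I*sqrt(7)/113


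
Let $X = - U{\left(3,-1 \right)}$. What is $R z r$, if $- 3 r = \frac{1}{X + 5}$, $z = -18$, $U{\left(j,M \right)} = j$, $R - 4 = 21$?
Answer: $75$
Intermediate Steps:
$R = 25$ ($R = 4 + 21 = 25$)
$X = -3$ ($X = \left(-1\right) 3 = -3$)
$r = - \frac{1}{6}$ ($r = - \frac{1}{3 \left(-3 + 5\right)} = - \frac{1}{3 \cdot 2} = \left(- \frac{1}{3}\right) \frac{1}{2} = - \frac{1}{6} \approx -0.16667$)
$R z r = 25 \left(-18\right) \left(- \frac{1}{6}\right) = \left(-450\right) \left(- \frac{1}{6}\right) = 75$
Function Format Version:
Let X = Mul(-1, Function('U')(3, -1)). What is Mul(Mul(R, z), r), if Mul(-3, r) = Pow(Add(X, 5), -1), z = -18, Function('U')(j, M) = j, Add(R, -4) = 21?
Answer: 75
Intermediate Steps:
R = 25 (R = Add(4, 21) = 25)
X = -3 (X = Mul(-1, 3) = -3)
r = Rational(-1, 6) (r = Mul(Rational(-1, 3), Pow(Add(-3, 5), -1)) = Mul(Rational(-1, 3), Pow(2, -1)) = Mul(Rational(-1, 3), Rational(1, 2)) = Rational(-1, 6) ≈ -0.16667)
Mul(Mul(R, z), r) = Mul(Mul(25, -18), Rational(-1, 6)) = Mul(-450, Rational(-1, 6)) = 75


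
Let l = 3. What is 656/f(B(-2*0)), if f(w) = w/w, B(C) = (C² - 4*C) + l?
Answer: 656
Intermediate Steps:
B(C) = 3 + C² - 4*C (B(C) = (C² - 4*C) + 3 = 3 + C² - 4*C)
f(w) = 1
656/f(B(-2*0)) = 656/1 = 656*1 = 656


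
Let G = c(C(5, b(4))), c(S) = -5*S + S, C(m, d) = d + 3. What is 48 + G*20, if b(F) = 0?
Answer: -192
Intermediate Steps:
C(m, d) = 3 + d
c(S) = -4*S
G = -12 (G = -4*(3 + 0) = -4*3 = -12)
48 + G*20 = 48 - 12*20 = 48 - 240 = -192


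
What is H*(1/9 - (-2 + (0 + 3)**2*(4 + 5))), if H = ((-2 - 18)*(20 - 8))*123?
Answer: 2328800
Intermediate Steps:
H = -29520 (H = -20*12*123 = -240*123 = -29520)
H*(1/9 - (-2 + (0 + 3)**2*(4 + 5))) = -29520*(1/9 - (-2 + (0 + 3)**2*(4 + 5))) = -29520*(1/9 - (-2 + 3**2*9)) = -29520*(1/9 - (-2 + 9*9)) = -29520*(1/9 - (-2 + 81)) = -29520*(1/9 - 1*79) = -29520*(1/9 - 79) = -29520*(-710/9) = 2328800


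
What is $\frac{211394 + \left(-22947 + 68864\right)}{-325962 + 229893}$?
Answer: $- \frac{257311}{96069} \approx -2.6784$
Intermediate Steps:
$\frac{211394 + \left(-22947 + 68864\right)}{-325962 + 229893} = \frac{211394 + 45917}{-96069} = 257311 \left(- \frac{1}{96069}\right) = - \frac{257311}{96069}$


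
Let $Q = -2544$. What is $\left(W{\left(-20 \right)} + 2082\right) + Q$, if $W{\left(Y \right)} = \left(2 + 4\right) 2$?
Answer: $-450$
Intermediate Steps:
$W{\left(Y \right)} = 12$ ($W{\left(Y \right)} = 6 \cdot 2 = 12$)
$\left(W{\left(-20 \right)} + 2082\right) + Q = \left(12 + 2082\right) - 2544 = 2094 - 2544 = -450$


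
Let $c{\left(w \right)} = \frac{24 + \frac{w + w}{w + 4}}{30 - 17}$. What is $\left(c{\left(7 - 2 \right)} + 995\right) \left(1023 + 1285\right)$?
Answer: $\frac{269207428}{117} \approx 2.3009 \cdot 10^{6}$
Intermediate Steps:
$c{\left(w \right)} = \frac{24}{13} + \frac{2 w}{13 \left(4 + w\right)}$ ($c{\left(w \right)} = \frac{24 + \frac{2 w}{4 + w}}{13} = \left(24 + \frac{2 w}{4 + w}\right) \frac{1}{13} = \frac{24}{13} + \frac{2 w}{13 \left(4 + w\right)}$)
$\left(c{\left(7 - 2 \right)} + 995\right) \left(1023 + 1285\right) = \left(\frac{2 \left(48 + 13 \left(7 - 2\right)\right)}{13 \left(4 + \left(7 - 2\right)\right)} + 995\right) \left(1023 + 1285\right) = \left(\frac{2 \left(48 + 13 \cdot 5\right)}{13 \left(4 + 5\right)} + 995\right) 2308 = \left(\frac{2 \left(48 + 65\right)}{13 \cdot 9} + 995\right) 2308 = \left(\frac{2}{13} \cdot \frac{1}{9} \cdot 113 + 995\right) 2308 = \left(\frac{226}{117} + 995\right) 2308 = \frac{116641}{117} \cdot 2308 = \frac{269207428}{117}$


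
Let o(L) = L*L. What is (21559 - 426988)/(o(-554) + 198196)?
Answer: -405429/505112 ≈ -0.80265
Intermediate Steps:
o(L) = L²
(21559 - 426988)/(o(-554) + 198196) = (21559 - 426988)/((-554)² + 198196) = -405429/(306916 + 198196) = -405429/505112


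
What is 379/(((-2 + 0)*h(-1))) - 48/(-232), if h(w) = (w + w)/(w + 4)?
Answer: 32997/116 ≈ 284.46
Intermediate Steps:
h(w) = 2*w/(4 + w) (h(w) = (2*w)/(4 + w) = 2*w/(4 + w))
379/(((-2 + 0)*h(-1))) - 48/(-232) = 379/(((-2 + 0)*(2*(-1)/(4 - 1)))) - 48/(-232) = 379/((-4*(-1)/3)) - 48*(-1/232) = 379/((-4*(-1)/3)) + 6/29 = 379/((-2*(-⅔))) + 6/29 = 379/(4/3) + 6/29 = 379*(¾) + 6/29 = 1137/4 + 6/29 = 32997/116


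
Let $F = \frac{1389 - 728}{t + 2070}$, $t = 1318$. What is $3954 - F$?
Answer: $\frac{13395491}{3388} \approx 3953.8$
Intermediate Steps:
$F = \frac{661}{3388}$ ($F = \frac{1389 - 728}{1318 + 2070} = \frac{661}{3388} \approx 0.1951$)
$3954 - F = 3954 - \frac{661}{3388} = \frac{13395491}{3388}$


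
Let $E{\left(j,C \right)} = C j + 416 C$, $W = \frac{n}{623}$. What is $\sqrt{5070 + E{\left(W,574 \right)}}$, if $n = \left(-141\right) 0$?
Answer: $\sqrt{243854} \approx 493.82$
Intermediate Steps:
$n = 0$
$W = 0$ ($W = \frac{0}{623} = 0 \cdot \frac{1}{623} = 0$)
$E{\left(j,C \right)} = 416 C + C j$
$\sqrt{5070 + E{\left(W,574 \right)}} = \sqrt{5070 + 574 \left(416 + 0\right)} = \sqrt{5070 + 574 \cdot 416} = \sqrt{5070 + 238784} = \sqrt{243854}$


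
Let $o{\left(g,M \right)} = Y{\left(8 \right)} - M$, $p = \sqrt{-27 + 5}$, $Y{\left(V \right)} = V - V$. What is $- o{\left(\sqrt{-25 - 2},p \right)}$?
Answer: $i \sqrt{22} \approx 4.6904 i$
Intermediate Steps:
$Y{\left(V \right)} = 0$
$p = i \sqrt{22}$ ($p = \sqrt{-22} = i \sqrt{22} \approx 4.6904 i$)
$o{\left(g,M \right)} = - M$ ($o{\left(g,M \right)} = 0 - M = - M$)
$- o{\left(\sqrt{-25 - 2},p \right)} = - \left(-1\right) i \sqrt{22} = i \sqrt{22}$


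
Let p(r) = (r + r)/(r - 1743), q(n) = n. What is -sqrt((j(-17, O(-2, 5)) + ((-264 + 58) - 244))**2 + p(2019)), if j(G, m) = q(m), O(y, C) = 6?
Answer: -sqrt(417170734)/46 ≈ -444.02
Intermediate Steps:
p(r) = 2*r/(-1743 + r) (p(r) = (2*r)/(-1743 + r) = 2*r/(-1743 + r))
j(G, m) = m
-sqrt((j(-17, O(-2, 5)) + ((-264 + 58) - 244))**2 + p(2019)) = -sqrt((6 + ((-264 + 58) - 244))**2 + 2*2019/(-1743 + 2019)) = -sqrt((6 + (-206 - 244))**2 + 2*2019/276) = -sqrt((6 - 450)**2 + 2*2019*(1/276)) = -sqrt((-444)**2 + 673/46) = -sqrt(197136 + 673/46) = -sqrt(9068929/46) = -sqrt(417170734)/46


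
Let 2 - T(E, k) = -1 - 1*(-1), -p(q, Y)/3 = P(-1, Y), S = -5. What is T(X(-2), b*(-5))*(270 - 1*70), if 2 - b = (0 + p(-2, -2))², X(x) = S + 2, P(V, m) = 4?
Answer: 400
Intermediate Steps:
X(x) = -3 (X(x) = -5 + 2 = -3)
p(q, Y) = -12 (p(q, Y) = -3*4 = -12)
b = -142 (b = 2 - (0 - 12)² = 2 - 1*(-12)² = 2 - 1*144 = 2 - 144 = -142)
T(E, k) = 2 (T(E, k) = 2 - (-1 - 1*(-1)) = 2 - (-1 + 1) = 2 - 1*0 = 2 + 0 = 2)
T(X(-2), b*(-5))*(270 - 1*70) = 2*(270 - 1*70) = 2*(270 - 70) = 2*200 = 400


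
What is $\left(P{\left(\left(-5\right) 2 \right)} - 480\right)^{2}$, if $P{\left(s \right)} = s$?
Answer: $240100$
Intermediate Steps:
$\left(P{\left(\left(-5\right) 2 \right)} - 480\right)^{2} = \left(\left(-5\right) 2 - 480\right)^{2} = \left(-10 - 480\right)^{2} = \left(-490\right)^{2} = 240100$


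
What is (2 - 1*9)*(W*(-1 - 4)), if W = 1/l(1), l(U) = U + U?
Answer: 35/2 ≈ 17.500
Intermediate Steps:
l(U) = 2*U
W = ½ (W = 1/(2*1) = 1/2 = ½ ≈ 0.50000)
(2 - 1*9)*(W*(-1 - 4)) = (2 - 1*9)*((-1 - 4)/2) = (2 - 9)*((½)*(-5)) = -7*(-5/2) = 35/2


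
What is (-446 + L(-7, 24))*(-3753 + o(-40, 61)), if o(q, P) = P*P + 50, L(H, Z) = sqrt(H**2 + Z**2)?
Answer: -7578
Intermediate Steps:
o(q, P) = 50 + P**2 (o(q, P) = P**2 + 50 = 50 + P**2)
(-446 + L(-7, 24))*(-3753 + o(-40, 61)) = (-446 + sqrt((-7)**2 + 24**2))*(-3753 + (50 + 61**2)) = (-446 + sqrt(49 + 576))*(-3753 + (50 + 3721)) = (-446 + sqrt(625))*(-3753 + 3771) = (-446 + 25)*18 = -421*18 = -7578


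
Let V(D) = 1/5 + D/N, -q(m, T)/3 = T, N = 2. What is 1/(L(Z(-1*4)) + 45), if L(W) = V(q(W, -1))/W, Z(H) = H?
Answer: 40/1783 ≈ 0.022434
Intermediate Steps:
q(m, T) = -3*T
V(D) = ⅕ + D/2 (V(D) = 1/5 + D/2 = 1*(⅕) + D*(½) = ⅕ + D/2)
L(W) = 17/(10*W) (L(W) = (⅕ + (-3*(-1))/2)/W = (⅕ + (½)*3)/W = (⅕ + 3/2)/W = 17/(10*W))
1/(L(Z(-1*4)) + 45) = 1/(17/(10*((-1*4))) + 45) = 1/((17/10)/(-4) + 45) = 1/((17/10)*(-¼) + 45) = 1/(-17/40 + 45) = 1/(1783/40) = 40/1783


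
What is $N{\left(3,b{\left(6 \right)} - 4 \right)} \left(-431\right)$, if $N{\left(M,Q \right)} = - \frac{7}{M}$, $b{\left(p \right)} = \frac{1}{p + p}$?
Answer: $\frac{3017}{3} \approx 1005.7$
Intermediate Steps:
$b{\left(p \right)} = \frac{1}{2 p}$
$N{\left(3,b{\left(6 \right)} - 4 \right)} \left(-431\right) = - \frac{7}{3} \left(-431\right) = \left(-7\right) \frac{1}{3} \left(-431\right) = \left(- \frac{7}{3}\right) \left(-431\right) = \frac{3017}{3}$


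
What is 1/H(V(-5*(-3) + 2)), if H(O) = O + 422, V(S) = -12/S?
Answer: 17/7162 ≈ 0.0023736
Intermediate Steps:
H(O) = 422 + O
1/H(V(-5*(-3) + 2)) = 1/(422 - 12/(-5*(-3) + 2)) = 1/(422 - 12/(15 + 2)) = 1/(422 - 12/17) = 1/(7162/17) = 17/7162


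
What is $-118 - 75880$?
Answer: $-75998$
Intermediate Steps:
$-118 - 75880 = -75998$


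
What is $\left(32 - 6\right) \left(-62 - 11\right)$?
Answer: $-1898$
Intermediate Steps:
$\left(32 - 6\right) \left(-62 - 11\right) = 26 \left(-73\right) = -1898$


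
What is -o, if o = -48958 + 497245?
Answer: -448287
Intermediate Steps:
o = 448287
-o = -1*448287 = -448287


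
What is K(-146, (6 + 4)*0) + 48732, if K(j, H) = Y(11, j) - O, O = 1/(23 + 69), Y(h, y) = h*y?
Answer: 4335591/92 ≈ 47126.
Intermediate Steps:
O = 1/92 ≈ 0.010870
K(j, H) = -1/92 + 11*j (K(j, H) = 11*j - 1*1/92 = 11*j - 1/92 = -1/92 + 11*j)
K(-146, (6 + 4)*0) + 48732 = (-1/92 + 11*(-146)) + 48732 = (-1/92 - 1606) + 48732 = -147753/92 + 48732 = 4335591/92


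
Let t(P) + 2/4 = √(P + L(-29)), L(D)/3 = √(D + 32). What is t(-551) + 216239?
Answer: 432477/2 + √(-551 + 3*√3) ≈ 2.1624e+5 + 23.362*I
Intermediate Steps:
L(D) = 3*√(32 + D) (L(D) = 3*√(D + 32) = 3*√(32 + D))
t(P) = -½ + √(P + 3*√3) (t(P) = -½ + √(P + 3*√(32 - 29)) = -½ + √(P + 3*√3))
t(-551) + 216239 = (-½ + √(-551 + 3*√3)) + 216239 = 432477/2 + √(-551 + 3*√3)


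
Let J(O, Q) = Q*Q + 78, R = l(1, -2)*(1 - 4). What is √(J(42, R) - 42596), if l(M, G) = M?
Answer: I*√42509 ≈ 206.18*I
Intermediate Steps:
R = -3 (R = 1*(1 - 4) = 1*(-3) = -3)
J(O, Q) = 78 + Q² (J(O, Q) = Q² + 78 = 78 + Q²)
√(J(42, R) - 42596) = √((78 + (-3)²) - 42596) = √((78 + 9) - 42596) = √(87 - 42596) = √(-42509) = I*√42509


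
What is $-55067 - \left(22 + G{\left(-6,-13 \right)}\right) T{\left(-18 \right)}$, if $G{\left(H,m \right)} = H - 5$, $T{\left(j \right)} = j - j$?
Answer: $-55067$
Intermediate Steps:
$T{\left(j \right)} = 0$
$G{\left(H,m \right)} = -5 + H$ ($G{\left(H,m \right)} = H - 5 = -5 + H$)
$-55067 - \left(22 + G{\left(-6,-13 \right)}\right) T{\left(-18 \right)} = -55067 - \left(22 - 11\right) 0 = -55067 - 11 \cdot 0 = -55067 - 0 = -55067 + 0 = -55067$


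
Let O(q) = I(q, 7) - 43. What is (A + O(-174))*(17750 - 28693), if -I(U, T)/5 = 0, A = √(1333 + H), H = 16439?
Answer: 470549 - 21886*√4443 ≈ -9.8828e+5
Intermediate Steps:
A = 2*√4443 (A = √(1333 + 16439) = √17772 = 2*√4443 ≈ 133.31)
I(U, T) = 0 (I(U, T) = -5*0 = 0)
O(q) = -43 (O(q) = 0 - 43 = -43)
(A + O(-174))*(17750 - 28693) = (2*√4443 - 43)*(17750 - 28693) = (-43 + 2*√4443)*(-10943) = 470549 - 21886*√4443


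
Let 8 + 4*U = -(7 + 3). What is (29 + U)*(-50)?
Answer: -1225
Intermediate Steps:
U = -9/2 (U = -2 + (-(7 + 3))/4 = -2 + (-1*10)/4 = -2 + (1/4)*(-10) = -2 - 5/2 = -9/2 ≈ -4.5000)
(29 + U)*(-50) = (29 - 9/2)*(-50) = (49/2)*(-50) = -1225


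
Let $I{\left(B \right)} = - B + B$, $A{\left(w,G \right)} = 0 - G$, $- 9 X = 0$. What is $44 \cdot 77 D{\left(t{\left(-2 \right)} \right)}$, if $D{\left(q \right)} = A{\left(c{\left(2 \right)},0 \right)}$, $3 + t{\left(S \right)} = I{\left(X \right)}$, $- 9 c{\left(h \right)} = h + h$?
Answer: $0$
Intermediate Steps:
$X = 0$ ($X = \left(- \frac{1}{9}\right) 0 = 0$)
$c{\left(h \right)} = - \frac{2 h}{9}$ ($c{\left(h \right)} = - \frac{h + h}{9} = - \frac{2 h}{9}$)
$A{\left(w,G \right)} = - G$
$I{\left(B \right)} = 0$
$t{\left(S \right)} = -3$ ($t{\left(S \right)} = -3 + 0 = -3$)
$D{\left(q \right)} = 0$ ($D{\left(q \right)} = \left(-1\right) 0 = 0$)
$44 \cdot 77 D{\left(t{\left(-2 \right)} \right)} = 44 \cdot 77 \cdot 0 = 3388 \cdot 0 = 0$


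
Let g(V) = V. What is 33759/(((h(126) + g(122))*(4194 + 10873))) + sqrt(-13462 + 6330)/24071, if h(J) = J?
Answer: 1089/120536 + 2*I*sqrt(1783)/24071 ≈ 0.0090346 + 0.0035084*I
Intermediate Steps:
33759/(((h(126) + g(122))*(4194 + 10873))) + sqrt(-13462 + 6330)/24071 = 33759/(((126 + 122)*(4194 + 10873))) + sqrt(-13462 + 6330)/24071 = 33759/((248*15067)) + sqrt(-7132)*(1/24071) = 33759/3736616 + (2*I*sqrt(1783))*(1/24071) = 33759*(1/3736616) + 2*I*sqrt(1783)/24071 = 1089/120536 + 2*I*sqrt(1783)/24071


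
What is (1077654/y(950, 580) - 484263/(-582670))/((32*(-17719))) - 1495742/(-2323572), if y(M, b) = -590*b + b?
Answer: 1055102381943249699769/1639046537406222241440 ≈ 0.64373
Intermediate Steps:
y(M, b) = -589*b
(1077654/y(950, 580) - 484263/(-582670))/((32*(-17719))) - 1495742/(-2323572) = (1077654/((-589*580)) - 484263/(-582670))/((32*(-17719))) - 1495742/(-2323572) = (1077654/(-341620) - 484263*(-1/582670))/(-567008) - 1495742*(-1/2323572) = (1077654*(-1/341620) + 484263/582670)*(-1/567008) + 747871/1161786 = (-538827/170810 + 484263/582670)*(-1/567008) + 747871/1161786 = -11562068253/4976293135*(-1/567008) + 747871/1161786 = 11562068253/2821598017890080 + 747871/1161786 = 1055102381943249699769/1639046537406222241440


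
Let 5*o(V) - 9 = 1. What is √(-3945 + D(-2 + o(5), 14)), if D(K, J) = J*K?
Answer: I*√3945 ≈ 62.809*I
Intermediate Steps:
o(V) = 2 (o(V) = 9/5 + (⅕)*1 = 9/5 + ⅕ = 2)
√(-3945 + D(-2 + o(5), 14)) = √(-3945 + 14*(-2 + 2)) = √(-3945 + 14*0) = √(-3945 + 0) = √(-3945) = I*√3945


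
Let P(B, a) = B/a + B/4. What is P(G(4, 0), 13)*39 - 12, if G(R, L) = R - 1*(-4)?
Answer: 90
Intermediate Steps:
G(R, L) = 4 + R (G(R, L) = R + 4 = 4 + R)
P(B, a) = B/4 + B/a (P(B, a) = B/a + B*(¼) = B/a + B/4 = B/4 + B/a)
P(G(4, 0), 13)*39 - 12 = ((4 + 4)/4 + (4 + 4)/13)*39 - 12 = ((¼)*8 + 8*(1/13))*39 - 12 = (2 + 8/13)*39 - 12 = (34/13)*39 - 12 = 102 - 12 = 90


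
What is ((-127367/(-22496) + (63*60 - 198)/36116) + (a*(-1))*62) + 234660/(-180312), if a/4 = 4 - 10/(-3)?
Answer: -8305513157219903/4578040178976 ≈ -1814.2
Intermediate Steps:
a = 88/3 (a = 4*(4 - 10/(-3)) = 4*(4 - 10*(-1)/3) = 4*(4 - 5*(-⅔)) = 4*(4 + 10/3) = 4*(22/3) = 88/3 ≈ 29.333)
((-127367/(-22496) + (63*60 - 198)/36116) + (a*(-1))*62) + 234660/(-180312) = ((-127367/(-22496) + (63*60 - 198)/36116) + ((88/3)*(-1))*62) + 234660/(-180312) = ((-127367*(-1/22496) + (3780 - 198)*(1/36116)) - 88/3*62) + 234660*(-1/180312) = ((127367/22496 + 3582*(1/36116)) - 5456/3) - 19555/15026 = ((127367/22496 + 1791/18058) - 5456/3) - 19555/15026 = (1170141811/203116384 - 5456/3) - 19555/15026 = -1104692565671/609349152 - 19555/15026 = -8305513157219903/4578040178976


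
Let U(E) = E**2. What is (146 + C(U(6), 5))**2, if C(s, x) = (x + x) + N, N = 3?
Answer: 25281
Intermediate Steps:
C(s, x) = 3 + 2*x (C(s, x) = (x + x) + 3 = 2*x + 3 = 3 + 2*x)
(146 + C(U(6), 5))**2 = (146 + (3 + 2*5))**2 = (146 + (3 + 10))**2 = (146 + 13)**2 = 159**2 = 25281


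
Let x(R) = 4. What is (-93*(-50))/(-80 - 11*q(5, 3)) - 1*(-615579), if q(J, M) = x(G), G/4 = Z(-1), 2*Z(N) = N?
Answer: 1231083/2 ≈ 6.1554e+5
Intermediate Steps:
Z(N) = N/2
G = -2 (G = 4*((½)*(-1)) = 4*(-½) = -2)
q(J, M) = 4
(-93*(-50))/(-80 - 11*q(5, 3)) - 1*(-615579) = (-93*(-50))/(-80 - 11*4) - 1*(-615579) = 4650/(-80 - 44) + 615579 = 4650/(-124) + 615579 = 4650*(-1/124) + 615579 = -75/2 + 615579 = 1231083/2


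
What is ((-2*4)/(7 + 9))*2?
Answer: -1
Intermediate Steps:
((-2*4)/(7 + 9))*2 = (-8/16)*2 = ((1/16)*(-8))*2 = -½*2 = -1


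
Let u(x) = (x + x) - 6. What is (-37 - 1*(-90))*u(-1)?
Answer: -424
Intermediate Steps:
u(x) = -6 + 2*x (u(x) = 2*x - 6 = -6 + 2*x)
(-37 - 1*(-90))*u(-1) = (-37 - 1*(-90))*(-6 + 2*(-1)) = (-37 + 90)*(-6 - 2) = 53*(-8) = -424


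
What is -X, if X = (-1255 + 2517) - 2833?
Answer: 1571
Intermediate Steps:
X = -1571 (X = 1262 - 2833 = -1571)
-X = -1*(-1571) = 1571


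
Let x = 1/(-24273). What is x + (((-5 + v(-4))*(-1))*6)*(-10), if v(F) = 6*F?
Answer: -42235021/24273 ≈ -1740.0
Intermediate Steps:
x = -1/24273 ≈ -4.1198e-5
x + (((-5 + v(-4))*(-1))*6)*(-10) = -1/24273 + (((-5 + 6*(-4))*(-1))*6)*(-10) = -1/24273 + (((-5 - 24)*(-1))*6)*(-10) = -1/24273 + (-29*(-1)*6)*(-10) = -1/24273 + (29*6)*(-10) = -1/24273 + 174*(-10) = -1/24273 - 1740 = -42235021/24273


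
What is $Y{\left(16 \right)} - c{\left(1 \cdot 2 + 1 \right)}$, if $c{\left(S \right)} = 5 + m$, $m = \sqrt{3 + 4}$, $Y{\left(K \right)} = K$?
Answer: $11 - \sqrt{7} \approx 8.3542$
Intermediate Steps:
$m = \sqrt{7} \approx 2.6458$
$c{\left(S \right)} = 5 + \sqrt{7}$
$Y{\left(16 \right)} - c{\left(1 \cdot 2 + 1 \right)} = 16 - \left(5 + \sqrt{7}\right) = 11 - \sqrt{7}$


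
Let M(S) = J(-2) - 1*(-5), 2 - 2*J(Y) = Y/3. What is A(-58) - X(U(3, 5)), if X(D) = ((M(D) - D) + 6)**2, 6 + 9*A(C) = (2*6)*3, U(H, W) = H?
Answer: -754/9 ≈ -83.778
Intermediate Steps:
J(Y) = 1 - Y/6 (J(Y) = 1 - Y/(2*3) = 1 - Y/6)
M(S) = 19/3 (M(S) = (1 - 1/6*(-2)) - 1*(-5) = (1 + 1/3) + 5 = 4/3 + 5 = 19/3)
A(C) = 10/3 (A(C) = -2/3 + ((2*6)*3)/9 = -2/3 + (12*3)/9 = -2/3 + (1/9)*36 = -2/3 + 4 = 10/3)
X(D) = (37/3 - D)**2 (X(D) = ((19/3 - D) + 6)**2 = (37/3 - D)**2)
A(-58) - X(U(3, 5)) = 10/3 - (-37 + 3*3)**2/9 = 10/3 - (-37 + 9)**2/9 = 10/3 - (-28)**2/9 = 10/3 - 784/9 = -754/9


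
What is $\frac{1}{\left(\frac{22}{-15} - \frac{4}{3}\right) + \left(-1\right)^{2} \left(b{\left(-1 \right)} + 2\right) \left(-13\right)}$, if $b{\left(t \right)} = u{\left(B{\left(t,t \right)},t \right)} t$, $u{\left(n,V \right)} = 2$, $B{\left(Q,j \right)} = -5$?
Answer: $- \frac{5}{14} \approx -0.35714$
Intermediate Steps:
$b{\left(t \right)} = 2 t$
$\frac{1}{\left(\frac{22}{-15} - \frac{4}{3}\right) + \left(-1\right)^{2} \left(b{\left(-1 \right)} + 2\right) \left(-13\right)} = \frac{1}{\left(\frac{22}{-15} - \frac{4}{3}\right) + \left(-1\right)^{2} \left(2 \left(-1\right) + 2\right) \left(-13\right)} = \frac{1}{\left(22 \left(- \frac{1}{15}\right) - \frac{4}{3}\right) + 1 \left(-2 + 2\right) \left(-13\right)} = \frac{1}{\left(- \frac{22}{15} - \frac{4}{3}\right) + 1 \cdot 0 \left(-13\right)} = \frac{1}{- \frac{14}{5} + 0 \left(-13\right)} = \frac{1}{- \frac{14}{5} + 0} = \frac{1}{- \frac{14}{5}} = - \frac{5}{14}$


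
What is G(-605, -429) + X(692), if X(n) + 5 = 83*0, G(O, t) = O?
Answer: -610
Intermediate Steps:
X(n) = -5 (X(n) = -5 + 83*0 = -5 + 0 = -5)
G(-605, -429) + X(692) = -605 - 5 = -610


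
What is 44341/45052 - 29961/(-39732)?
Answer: 1322942/761057 ≈ 1.7383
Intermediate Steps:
44341/45052 - 29961/(-39732) = 44341*(1/45052) - 29961*(-1/39732) = 44341/45052 + 9987/13244 = 1322942/761057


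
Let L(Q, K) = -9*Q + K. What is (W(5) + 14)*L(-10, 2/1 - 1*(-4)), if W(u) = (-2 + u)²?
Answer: 2208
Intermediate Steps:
L(Q, K) = K - 9*Q
(W(5) + 14)*L(-10, 2/1 - 1*(-4)) = ((-2 + 5)² + 14)*((2/1 - 1*(-4)) - 9*(-10)) = (3² + 14)*((2*1 + 4) + 90) = (9 + 14)*((2 + 4) + 90) = 23*(6 + 90) = 23*96 = 2208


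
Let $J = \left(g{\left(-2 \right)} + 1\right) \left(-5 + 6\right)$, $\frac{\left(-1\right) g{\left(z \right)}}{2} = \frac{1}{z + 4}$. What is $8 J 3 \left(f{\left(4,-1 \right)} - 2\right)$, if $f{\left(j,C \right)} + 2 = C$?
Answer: $0$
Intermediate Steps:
$f{\left(j,C \right)} = -2 + C$
$g{\left(z \right)} = - \frac{2}{4 + z}$ ($g{\left(z \right)} = - \frac{2}{z + 4} = - \frac{2}{4 + z}$)
$J = 0$ ($J = \left(- \frac{2}{4 - 2} + 1\right) \left(-5 + 6\right) = \left(- \frac{2}{2} + 1\right) 1 = \left(\left(-2\right) \frac{1}{2} + 1\right) 1 = \left(-1 + 1\right) 1 = 0 \cdot 1 = 0$)
$8 J 3 \left(f{\left(4,-1 \right)} - 2\right) = 8 \cdot 0 \cdot 3 \left(\left(-2 - 1\right) - 2\right) = 0 \cdot 3 \left(-3 - 2\right) = 0 \cdot 3 \left(-5\right) = 0 \left(-15\right) = 0$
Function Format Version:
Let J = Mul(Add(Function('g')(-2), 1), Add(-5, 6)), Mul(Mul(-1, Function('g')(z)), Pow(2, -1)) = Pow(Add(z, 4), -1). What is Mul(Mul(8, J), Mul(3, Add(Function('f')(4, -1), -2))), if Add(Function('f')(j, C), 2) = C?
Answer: 0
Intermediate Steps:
Function('f')(j, C) = Add(-2, C)
Function('g')(z) = Mul(-2, Pow(Add(4, z), -1)) (Function('g')(z) = Mul(-2, Pow(Add(z, 4), -1)) = Mul(-2, Pow(Add(4, z), -1)))
J = 0 (J = Mul(Add(Mul(-2, Pow(Add(4, -2), -1)), 1), Add(-5, 6)) = Mul(Add(Mul(-2, Pow(2, -1)), 1), 1) = Mul(Add(Mul(-2, Rational(1, 2)), 1), 1) = Mul(Add(-1, 1), 1) = Mul(0, 1) = 0)
Mul(Mul(8, J), Mul(3, Add(Function('f')(4, -1), -2))) = Mul(Mul(8, 0), Mul(3, Add(Add(-2, -1), -2))) = Mul(0, Mul(3, Add(-3, -2))) = Mul(0, Mul(3, -5)) = Mul(0, -15) = 0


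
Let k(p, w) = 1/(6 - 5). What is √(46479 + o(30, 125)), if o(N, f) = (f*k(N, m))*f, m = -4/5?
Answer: 2*√15526 ≈ 249.21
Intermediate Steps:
m = -⅘ (m = -4*⅕ = -⅘ ≈ -0.80000)
k(p, w) = 1 (k(p, w) = 1/1 = 1)
o(N, f) = f² (o(N, f) = (f*1)*f = f*f = f²)
√(46479 + o(30, 125)) = √(46479 + 125²) = √(46479 + 15625) = √62104 = 2*√15526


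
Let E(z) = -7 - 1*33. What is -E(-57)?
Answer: 40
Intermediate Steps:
E(z) = -40 (E(z) = -7 - 33 = -40)
-E(-57) = -1*(-40) = 40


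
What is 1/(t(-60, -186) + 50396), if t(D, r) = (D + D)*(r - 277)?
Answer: 1/105956 ≈ 9.4379e-6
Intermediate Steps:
t(D, r) = 2*D*(-277 + r) (t(D, r) = (2*D)*(-277 + r) = 2*D*(-277 + r))
1/(t(-60, -186) + 50396) = 1/(2*(-60)*(-277 - 186) + 50396) = 1/(2*(-60)*(-463) + 50396) = 1/(55560 + 50396) = 1/105956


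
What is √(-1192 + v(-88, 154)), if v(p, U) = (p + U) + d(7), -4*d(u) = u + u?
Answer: 3*I*√502/2 ≈ 33.608*I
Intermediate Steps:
d(u) = -u/2 (d(u) = -(u + u)/4 = -u/2)
v(p, U) = -7/2 + U + p (v(p, U) = (p + U) - ½*7 = (U + p) - 7/2 = -7/2 + U + p)
√(-1192 + v(-88, 154)) = √(-1192 + (-7/2 + 154 - 88)) = √(-1192 + 125/2) = √(-2259/2) = 3*I*√502/2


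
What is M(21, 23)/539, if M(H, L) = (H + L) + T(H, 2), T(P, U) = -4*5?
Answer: 24/539 ≈ 0.044527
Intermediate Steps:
T(P, U) = -20
M(H, L) = -20 + H + L (M(H, L) = (H + L) - 20 = -20 + H + L)
M(21, 23)/539 = (-20 + 21 + 23)/539 = 24*(1/539) = 24/539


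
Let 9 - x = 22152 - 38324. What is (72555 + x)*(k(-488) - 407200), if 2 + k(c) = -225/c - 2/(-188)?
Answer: -2204139523708/61 ≈ -3.6133e+10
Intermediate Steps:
k(c) = -187/94 - 225/c (k(c) = -2 + (-225/c - 2/(-188)) = -2 + (-225/c - 2*(-1/188)) = -2 + (-225/c + 1/94) = -2 + (1/94 - 225/c) = -187/94 - 225/c)
x = 16181 (x = 9 - (22152 - 38324) = 9 - 1*(-16172) = 9 + 16172 = 16181)
(72555 + x)*(k(-488) - 407200) = (72555 + 16181)*((-187/94 - 225/(-488)) - 407200) = 88736*((-187/94 - 225*(-1/488)) - 407200) = 88736*((-187/94 + 225/488) - 407200) = 88736*(-35053/22936 - 407200) = 88736*(-9339574253/22936) = -2204139523708/61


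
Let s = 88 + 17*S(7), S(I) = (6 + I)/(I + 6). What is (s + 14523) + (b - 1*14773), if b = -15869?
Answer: -16014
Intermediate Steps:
S(I) = 1 (S(I) = (6 + I)/(6 + I) = 1)
s = 105 (s = 88 + 17*1 = 88 + 17 = 105)
(s + 14523) + (b - 1*14773) = (105 + 14523) + (-15869 - 1*14773) = 14628 + (-15869 - 14773) = 14628 - 30642 = -16014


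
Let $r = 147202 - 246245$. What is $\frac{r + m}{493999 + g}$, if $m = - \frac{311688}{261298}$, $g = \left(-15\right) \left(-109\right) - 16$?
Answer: $- \frac{12940024751}{64751996082} \approx -0.19984$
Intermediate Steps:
$g = 1619$ ($g = 1635 - 16 = 1619$)
$m = - \frac{155844}{130649}$ ($m = \left(-311688\right) \frac{1}{261298} = - \frac{155844}{130649} \approx -1.1928$)
$r = -99043$
$\frac{r + m}{493999 + g} = \frac{-99043 - \frac{155844}{130649}}{493999 + 1619} = - \frac{12940024751}{130649 \cdot 495618} = \left(- \frac{12940024751}{130649}\right) \frac{1}{495618} = - \frac{12940024751}{64751996082}$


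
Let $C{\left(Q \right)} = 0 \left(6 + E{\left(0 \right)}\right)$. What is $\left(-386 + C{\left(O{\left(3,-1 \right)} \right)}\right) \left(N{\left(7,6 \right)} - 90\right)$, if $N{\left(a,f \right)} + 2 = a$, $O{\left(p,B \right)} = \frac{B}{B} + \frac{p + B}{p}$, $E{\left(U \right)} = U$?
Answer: $32810$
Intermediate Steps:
$O{\left(p,B \right)} = 1 + \frac{B + p}{p}$
$N{\left(a,f \right)} = -2 + a$
$C{\left(Q \right)} = 0$ ($C{\left(Q \right)} = 0 \left(6 + 0\right) = 0 \cdot 6 = 0$)
$\left(-386 + C{\left(O{\left(3,-1 \right)} \right)}\right) \left(N{\left(7,6 \right)} - 90\right) = \left(-386 + 0\right) \left(\left(-2 + 7\right) - 90\right) = - 386 \left(5 - 90\right) = \left(-386\right) \left(-85\right) = 32810$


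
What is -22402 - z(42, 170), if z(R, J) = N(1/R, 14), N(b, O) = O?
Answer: -22416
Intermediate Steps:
z(R, J) = 14
-22402 - z(42, 170) = -22402 - 1*14 = -22402 - 14 = -22416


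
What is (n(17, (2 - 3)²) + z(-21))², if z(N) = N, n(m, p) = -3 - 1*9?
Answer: 1089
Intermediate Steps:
n(m, p) = -12 (n(m, p) = -3 - 9 = -12)
(n(17, (2 - 3)²) + z(-21))² = (-12 - 21)² = (-33)² = 1089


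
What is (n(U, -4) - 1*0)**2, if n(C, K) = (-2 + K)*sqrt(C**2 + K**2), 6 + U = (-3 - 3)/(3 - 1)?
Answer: 3492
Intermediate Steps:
U = -9 (U = -6 + (-3 - 3)/(3 - 1) = -6 - 6/2 = -6 - 6*1/2 = -6 - 3 = -9)
n(C, K) = sqrt(C**2 + K**2)*(-2 + K)
(n(U, -4) - 1*0)**2 = (sqrt((-9)**2 + (-4)**2)*(-2 - 4) - 1*0)**2 = (sqrt(81 + 16)*(-6) + 0)**2 = (sqrt(97)*(-6) + 0)**2 = (-6*sqrt(97) + 0)**2 = (-6*sqrt(97))**2 = 3492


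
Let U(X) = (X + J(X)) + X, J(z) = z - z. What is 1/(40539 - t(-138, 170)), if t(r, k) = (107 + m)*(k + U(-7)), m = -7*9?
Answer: 1/33675 ≈ 2.9696e-5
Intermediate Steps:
J(z) = 0
U(X) = 2*X (U(X) = (X + 0) + X = X + X = 2*X)
m = -63
t(r, k) = -616 + 44*k (t(r, k) = (107 - 63)*(k + 2*(-7)) = 44*(k - 14) = 44*(-14 + k) = -616 + 44*k)
1/(40539 - t(-138, 170)) = 1/(40539 - (-616 + 44*170)) = 1/(40539 - (-616 + 7480)) = 1/(40539 - 1*6864) = 1/(40539 - 6864) = 1/33675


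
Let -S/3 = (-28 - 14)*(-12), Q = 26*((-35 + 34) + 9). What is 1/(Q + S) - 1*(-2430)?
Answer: 3168719/1304 ≈ 2430.0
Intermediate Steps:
Q = 208 (Q = 26*(-1 + 9) = 26*8 = 208)
S = -1512 (S = -3*(-28 - 14)*(-12) = -(-126)*(-12) = -3*504 = -1512)
1/(Q + S) - 1*(-2430) = 1/(208 - 1512) - 1*(-2430) = 1/(-1304) + 2430 = -1/1304 + 2430 = 3168719/1304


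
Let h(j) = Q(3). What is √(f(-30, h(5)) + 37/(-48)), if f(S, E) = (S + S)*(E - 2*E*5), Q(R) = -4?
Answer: I*√311151/12 ≈ 46.484*I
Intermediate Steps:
h(j) = -4
f(S, E) = -18*E*S (f(S, E) = (2*S)*(E - 10*E) = (2*S)*(-9*E) = -18*E*S)
√(f(-30, h(5)) + 37/(-48)) = √(-18*(-4)*(-30) + 37/(-48)) = √(-2160 + 37*(-1/48)) = √(-2160 - 37/48) = √(-103717/48) = I*√311151/12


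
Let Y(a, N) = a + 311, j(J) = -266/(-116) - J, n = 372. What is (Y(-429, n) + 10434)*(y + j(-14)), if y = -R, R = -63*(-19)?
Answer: -353224998/29 ≈ -1.2180e+7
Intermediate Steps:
j(J) = 133/58 - J (j(J) = -266*(-1/116) - J = 133/58 - J)
Y(a, N) = 311 + a
R = 1197
y = -1197 (y = -1*1197 = -1197)
(Y(-429, n) + 10434)*(y + j(-14)) = ((311 - 429) + 10434)*(-1197 + (133/58 - 1*(-14))) = (-118 + 10434)*(-1197 + (133/58 + 14)) = 10316*(-1197 + 945/58) = 10316*(-68481/58) = -353224998/29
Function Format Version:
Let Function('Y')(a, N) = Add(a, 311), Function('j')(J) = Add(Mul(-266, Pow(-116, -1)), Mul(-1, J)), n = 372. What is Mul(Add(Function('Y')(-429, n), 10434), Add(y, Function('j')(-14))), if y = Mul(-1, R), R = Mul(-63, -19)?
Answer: Rational(-353224998, 29) ≈ -1.2180e+7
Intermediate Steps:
Function('j')(J) = Add(Rational(133, 58), Mul(-1, J)) (Function('j')(J) = Add(Mul(-266, Rational(-1, 116)), Mul(-1, J)) = Add(Rational(133, 58), Mul(-1, J)))
Function('Y')(a, N) = Add(311, a)
R = 1197
y = -1197 (y = Mul(-1, 1197) = -1197)
Mul(Add(Function('Y')(-429, n), 10434), Add(y, Function('j')(-14))) = Mul(Add(Add(311, -429), 10434), Add(-1197, Add(Rational(133, 58), Mul(-1, -14)))) = Mul(Add(-118, 10434), Add(-1197, Add(Rational(133, 58), 14))) = Mul(10316, Add(-1197, Rational(945, 58))) = Mul(10316, Rational(-68481, 58)) = Rational(-353224998, 29)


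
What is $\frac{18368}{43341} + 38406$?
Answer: $\frac{1664572814}{43341} \approx 38406.0$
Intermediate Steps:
$\frac{18368}{43341} + 38406 = \frac{1664572814}{43341}$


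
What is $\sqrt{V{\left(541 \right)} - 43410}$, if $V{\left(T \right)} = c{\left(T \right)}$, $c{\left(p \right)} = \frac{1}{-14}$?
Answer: $\frac{i \sqrt{8508374}}{14} \approx 208.35 i$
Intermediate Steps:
$c{\left(p \right)} = - \frac{1}{14}$
$V{\left(T \right)} = - \frac{1}{14}$
$\sqrt{V{\left(541 \right)} - 43410} = \sqrt{- \frac{1}{14} - 43410} = \sqrt{- \frac{607741}{14}} = \frac{i \sqrt{8508374}}{14}$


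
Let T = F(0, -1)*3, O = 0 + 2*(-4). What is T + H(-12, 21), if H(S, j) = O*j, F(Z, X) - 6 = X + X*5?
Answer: -168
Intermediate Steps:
F(Z, X) = 6 + 6*X (F(Z, X) = 6 + (X + X*5) = 6 + (X + 5*X) = 6 + 6*X)
O = -8 (O = 0 - 8 = -8)
H(S, j) = -8*j
T = 0 (T = (6 + 6*(-1))*3 = (6 - 6)*3 = 0*3 = 0)
T + H(-12, 21) = 0 - 8*21 = 0 - 168 = -168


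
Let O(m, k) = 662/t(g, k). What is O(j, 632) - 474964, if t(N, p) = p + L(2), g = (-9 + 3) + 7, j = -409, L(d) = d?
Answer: -150563257/317 ≈ -4.7496e+5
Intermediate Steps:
g = 1 (g = -6 + 7 = 1)
t(N, p) = 2 + p (t(N, p) = p + 2 = 2 + p)
O(m, k) = 662/(2 + k)
O(j, 632) - 474964 = 662/(2 + 632) - 474964 = 662/634 - 474964 = 662*(1/634) - 474964 = 331/317 - 474964 = -150563257/317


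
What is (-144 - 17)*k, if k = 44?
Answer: -7084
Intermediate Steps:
(-144 - 17)*k = (-144 - 17)*44 = -161*44 = -7084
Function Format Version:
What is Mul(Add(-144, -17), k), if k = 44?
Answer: -7084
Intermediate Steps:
Mul(Add(-144, -17), k) = Mul(Add(-144, -17), 44) = Mul(-161, 44) = -7084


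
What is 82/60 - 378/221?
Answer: -2279/6630 ≈ -0.34374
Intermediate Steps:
82/60 - 378/221 = 82*(1/60) - 378*1/221 = 41/30 - 378/221 = -2279/6630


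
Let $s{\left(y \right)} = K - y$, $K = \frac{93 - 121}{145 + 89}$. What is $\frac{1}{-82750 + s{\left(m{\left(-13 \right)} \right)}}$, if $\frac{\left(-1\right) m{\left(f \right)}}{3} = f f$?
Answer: $- \frac{117}{9622445} \approx -1.2159 \cdot 10^{-5}$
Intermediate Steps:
$m{\left(f \right)} = - 3 f^{2}$ ($m{\left(f \right)} = - 3 f f = - 3 f^{2}$)
$K = - \frac{14}{117}$ ($K = - \frac{28}{234} = \left(-28\right) \frac{1}{234} = - \frac{14}{117} \approx -0.11966$)
$s{\left(y \right)} = - \frac{14}{117} - y$
$\frac{1}{-82750 + s{\left(m{\left(-13 \right)} \right)}} = \frac{1}{-82750 - \left(\frac{14}{117} - 3 \left(-13\right)^{2}\right)} = \frac{1}{-82750 - \left(\frac{14}{117} - 507\right)} = \frac{1}{-82750 - - \frac{59305}{117}} = \frac{1}{-82750 + \left(- \frac{14}{117} + 507\right)} = \frac{1}{-82750 + \frac{59305}{117}} = \frac{1}{- \frac{9622445}{117}} = - \frac{117}{9622445}$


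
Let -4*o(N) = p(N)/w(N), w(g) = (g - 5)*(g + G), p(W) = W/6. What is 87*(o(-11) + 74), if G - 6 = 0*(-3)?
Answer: 4120639/640 ≈ 6438.5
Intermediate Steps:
G = 6 (G = 6 + 0*(-3) = 6 + 0 = 6)
p(W) = W/6 (p(W) = W*(1/6) = W/6)
w(g) = (-5 + g)*(6 + g) (w(g) = (g - 5)*(g + 6) = (-5 + g)*(6 + g))
o(N) = -N/(24*(-30 + N + N**2)) (o(N) = -N/6/(4*(-30 + N + N**2)) = -N/(24*(-30 + N + N**2)))
87*(o(-11) + 74) = 87*(-1*(-11)/(-720 + 24*(-11) + 24*(-11)**2) + 74) = 87*(-1*(-11)/(-720 - 264 + 24*121) + 74) = 87*(-1*(-11)/(-720 - 264 + 2904) + 74) = 87*(-1*(-11)/1920 + 74) = 87*(-1*(-11)*1/1920 + 74) = 87*(11/1920 + 74) = 87*(142091/1920) = 4120639/640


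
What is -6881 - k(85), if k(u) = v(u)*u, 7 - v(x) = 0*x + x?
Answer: -251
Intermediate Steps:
v(x) = 7 - x (v(x) = 7 - (0*x + x) = 7 - (0 + x) = 7 - x)
k(u) = u*(7 - u) (k(u) = (7 - u)*u = u*(7 - u))
-6881 - k(85) = -6881 - 85*(7 - 1*85) = -6881 - 85*(7 - 85) = -6881 - 85*(-78) = -6881 - 1*(-6630) = -6881 + 6630 = -251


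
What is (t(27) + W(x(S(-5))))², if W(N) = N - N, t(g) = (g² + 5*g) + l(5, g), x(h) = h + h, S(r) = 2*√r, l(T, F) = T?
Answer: 755161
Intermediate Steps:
x(h) = 2*h
t(g) = 5 + g² + 5*g (t(g) = (g² + 5*g) + 5 = 5 + g² + 5*g)
W(N) = 0
(t(27) + W(x(S(-5))))² = ((5 + 27² + 5*27) + 0)² = ((5 + 729 + 135) + 0)² = (869 + 0)² = 869² = 755161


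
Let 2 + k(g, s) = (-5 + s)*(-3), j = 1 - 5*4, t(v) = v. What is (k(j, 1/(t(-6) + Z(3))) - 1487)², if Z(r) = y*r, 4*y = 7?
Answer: 2160900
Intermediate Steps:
y = 7/4 (y = (¼)*7 = 7/4 ≈ 1.7500)
Z(r) = 7*r/4
j = -19 (j = 1 - 20 = -19)
k(g, s) = 13 - 3*s (k(g, s) = -2 + (-5 + s)*(-3) = -2 + (15 - 3*s) = 13 - 3*s)
(k(j, 1/(t(-6) + Z(3))) - 1487)² = ((13 - 3/(-6 + (7/4)*3)) - 1487)² = ((13 - 3/(-6 + 21/4)) - 1487)² = ((13 - 3/(-¾)) - 1487)² = ((13 - 3*(-4/3)) - 1487)² = ((13 + 4) - 1487)² = (17 - 1487)² = (-1470)² = 2160900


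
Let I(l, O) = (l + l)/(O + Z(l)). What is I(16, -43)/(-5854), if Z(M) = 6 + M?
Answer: 16/61467 ≈ 0.00026030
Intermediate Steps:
I(l, O) = 2*l/(6 + O + l) (I(l, O) = (l + l)/(O + (6 + l)) = (2*l)/(6 + O + l) = 2*l/(6 + O + l))
I(16, -43)/(-5854) = (2*16/(6 - 43 + 16))/(-5854) = (2*16/(-21))*(-1/5854) = (2*16*(-1/21))*(-1/5854) = -32/21*(-1/5854) = 16/61467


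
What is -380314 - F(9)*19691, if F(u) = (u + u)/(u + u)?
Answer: -400005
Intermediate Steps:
F(u) = 1 (F(u) = (2*u)/((2*u)) = (2*u)*(1/(2*u)) = 1)
-380314 - F(9)*19691 = -380314 - 19691 = -400005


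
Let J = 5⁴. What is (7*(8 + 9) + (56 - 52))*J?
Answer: 76875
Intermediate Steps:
J = 625
(7*(8 + 9) + (56 - 52))*J = (7*(8 + 9) + (56 - 52))*625 = (7*17 + 4)*625 = (119 + 4)*625 = 123*625 = 76875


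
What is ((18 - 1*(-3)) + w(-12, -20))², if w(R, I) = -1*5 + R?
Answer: 16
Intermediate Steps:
w(R, I) = -5 + R
((18 - 1*(-3)) + w(-12, -20))² = ((18 - 1*(-3)) + (-5 - 12))² = ((18 + 3) - 17)² = (21 - 17)² = 4² = 16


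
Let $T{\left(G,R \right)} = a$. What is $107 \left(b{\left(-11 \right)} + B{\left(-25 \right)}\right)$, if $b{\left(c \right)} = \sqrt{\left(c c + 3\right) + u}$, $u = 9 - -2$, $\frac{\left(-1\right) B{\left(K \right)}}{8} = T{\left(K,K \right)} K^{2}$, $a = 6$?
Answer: $-3210000 + 321 \sqrt{15} \approx -3.2088 \cdot 10^{6}$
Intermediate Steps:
$T{\left(G,R \right)} = 6$
$B{\left(K \right)} = - 48 K^{2}$ ($B{\left(K \right)} = - 8 \cdot 6 K^{2} = - 48 K^{2}$)
$u = 11$ ($u = 9 + 2 = 11$)
$b{\left(c \right)} = \sqrt{14 + c^{2}}$ ($b{\left(c \right)} = \sqrt{\left(c c + 3\right) + 11} = \sqrt{\left(c^{2} + 3\right) + 11} = \sqrt{\left(3 + c^{2}\right) + 11} = \sqrt{14 + c^{2}}$)
$107 \left(b{\left(-11 \right)} + B{\left(-25 \right)}\right) = 107 \left(\sqrt{14 + \left(-11\right)^{2}} - 48 \left(-25\right)^{2}\right) = 107 \left(\sqrt{14 + 121} - 30000\right) = 107 \left(\sqrt{135} - 30000\right) = 107 \left(3 \sqrt{15} - 30000\right) = 107 \left(-30000 + 3 \sqrt{15}\right) = -3210000 + 321 \sqrt{15}$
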